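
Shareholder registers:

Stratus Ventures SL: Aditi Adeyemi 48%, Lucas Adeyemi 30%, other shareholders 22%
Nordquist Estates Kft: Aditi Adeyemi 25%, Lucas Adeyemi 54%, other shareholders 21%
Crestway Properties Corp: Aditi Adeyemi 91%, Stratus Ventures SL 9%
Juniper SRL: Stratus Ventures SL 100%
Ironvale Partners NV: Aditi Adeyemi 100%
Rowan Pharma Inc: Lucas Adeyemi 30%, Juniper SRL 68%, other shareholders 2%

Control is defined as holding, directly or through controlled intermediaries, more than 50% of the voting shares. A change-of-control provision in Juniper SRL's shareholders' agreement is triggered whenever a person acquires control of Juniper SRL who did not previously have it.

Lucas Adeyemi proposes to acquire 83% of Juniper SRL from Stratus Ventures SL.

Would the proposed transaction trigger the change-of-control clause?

The purchase adds only to Lucas's holdings (Stratus's stake shrinks), so Lucas is the only person who could newly come to control Juniper.
Lucas holds 54% of Nordquist, so Lucas controls Nordquist.
Neither Lucas nor any entity Lucas controls holds any voting interest in Juniper.
So before the transaction, Lucas does not control Juniper.
After the purchase, Lucas holds 83% of Juniper directly, and Stratus's stake falls to 17%.
Lucas holds 83% of Juniper, so Lucas controls Juniper.
Lucas did not control Juniper before and does after, so the clause is triggered.

Yes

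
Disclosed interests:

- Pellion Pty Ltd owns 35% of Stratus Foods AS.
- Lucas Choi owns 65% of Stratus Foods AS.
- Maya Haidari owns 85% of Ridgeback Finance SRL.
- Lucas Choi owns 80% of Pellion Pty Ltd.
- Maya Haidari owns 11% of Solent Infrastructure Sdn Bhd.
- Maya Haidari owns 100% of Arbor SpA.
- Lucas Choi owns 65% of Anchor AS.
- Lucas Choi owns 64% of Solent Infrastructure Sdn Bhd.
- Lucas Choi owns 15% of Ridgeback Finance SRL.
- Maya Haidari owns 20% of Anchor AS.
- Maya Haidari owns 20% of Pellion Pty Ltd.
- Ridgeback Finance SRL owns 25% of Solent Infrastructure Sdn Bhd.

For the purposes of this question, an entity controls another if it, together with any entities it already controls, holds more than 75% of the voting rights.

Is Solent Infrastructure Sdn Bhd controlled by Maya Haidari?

Maya holds 85% of Ridgeback, so Maya controls Ridgeback.
Maya holds 100% of Arbor, so Maya controls Arbor.
In Solent, Maya's side holds only 25% + 11% = 36%, not > 75%.
So Maya does not control Solent.

No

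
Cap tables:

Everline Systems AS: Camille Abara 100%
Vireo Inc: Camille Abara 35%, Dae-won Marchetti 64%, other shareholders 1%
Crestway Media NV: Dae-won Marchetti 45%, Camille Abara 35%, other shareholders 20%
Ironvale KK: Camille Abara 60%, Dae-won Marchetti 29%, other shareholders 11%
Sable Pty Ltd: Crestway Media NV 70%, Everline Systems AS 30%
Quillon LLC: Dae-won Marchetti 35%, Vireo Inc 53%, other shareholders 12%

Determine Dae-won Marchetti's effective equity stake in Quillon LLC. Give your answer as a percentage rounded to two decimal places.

Dae-won reaches Quillon along 2 paths.
Direct stake: 35% = 35%.
Via Vireo: 64% × 53% = 33.92%.
Total: 35% + 33.92% = 68.92%.

68.92%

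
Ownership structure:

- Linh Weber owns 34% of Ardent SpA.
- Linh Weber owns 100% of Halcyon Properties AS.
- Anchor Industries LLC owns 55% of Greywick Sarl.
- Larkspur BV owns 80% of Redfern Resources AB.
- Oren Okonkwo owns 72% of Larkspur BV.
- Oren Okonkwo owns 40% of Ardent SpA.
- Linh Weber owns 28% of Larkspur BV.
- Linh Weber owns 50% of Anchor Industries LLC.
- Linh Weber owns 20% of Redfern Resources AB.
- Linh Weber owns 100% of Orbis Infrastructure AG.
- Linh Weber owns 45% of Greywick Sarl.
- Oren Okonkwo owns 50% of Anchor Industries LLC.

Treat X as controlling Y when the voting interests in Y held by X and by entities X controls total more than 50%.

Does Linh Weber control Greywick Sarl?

No

Linh holds 100% of Halcyon, so Linh controls Halcyon.
Linh holds 100% of Orbis, so Linh controls Orbis.
In Greywick, Linh's side holds only 45%, not > 50%.
So Linh does not control Greywick.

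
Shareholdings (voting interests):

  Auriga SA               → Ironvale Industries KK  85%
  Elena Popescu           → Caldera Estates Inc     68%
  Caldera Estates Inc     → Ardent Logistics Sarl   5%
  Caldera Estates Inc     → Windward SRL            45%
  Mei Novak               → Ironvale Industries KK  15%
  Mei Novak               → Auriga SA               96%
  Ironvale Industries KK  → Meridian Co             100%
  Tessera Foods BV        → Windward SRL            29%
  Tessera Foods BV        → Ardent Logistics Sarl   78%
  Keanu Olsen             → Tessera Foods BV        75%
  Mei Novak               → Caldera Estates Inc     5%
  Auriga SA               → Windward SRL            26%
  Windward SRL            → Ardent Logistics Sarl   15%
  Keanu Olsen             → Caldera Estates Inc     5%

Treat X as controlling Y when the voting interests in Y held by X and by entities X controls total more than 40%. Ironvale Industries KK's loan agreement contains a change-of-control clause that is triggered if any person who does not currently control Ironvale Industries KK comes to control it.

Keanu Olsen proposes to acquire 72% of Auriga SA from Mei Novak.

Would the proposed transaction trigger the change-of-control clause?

Yes

The purchase adds only to Keanu's holdings (Mei's stake shrinks), so Keanu is the only person who could newly come to control Ironvale.
Keanu holds 75% of Tessera, so Keanu controls Tessera.
Tessera holds 78% of Ardent, so Keanu controls Ardent.
Neither Keanu nor any entity Keanu controls holds any voting interest in Ironvale.
So before the transaction, Keanu does not control Ironvale.
After the purchase, Keanu holds 72% of Auriga directly, and Mei's stake falls to 24%.
Keanu holds 72% of Auriga, so Keanu controls Auriga.
Auriga holds 85% of Ironvale, so Keanu controls Ironvale.
Keanu did not control Ironvale before and does after, so the clause is triggered.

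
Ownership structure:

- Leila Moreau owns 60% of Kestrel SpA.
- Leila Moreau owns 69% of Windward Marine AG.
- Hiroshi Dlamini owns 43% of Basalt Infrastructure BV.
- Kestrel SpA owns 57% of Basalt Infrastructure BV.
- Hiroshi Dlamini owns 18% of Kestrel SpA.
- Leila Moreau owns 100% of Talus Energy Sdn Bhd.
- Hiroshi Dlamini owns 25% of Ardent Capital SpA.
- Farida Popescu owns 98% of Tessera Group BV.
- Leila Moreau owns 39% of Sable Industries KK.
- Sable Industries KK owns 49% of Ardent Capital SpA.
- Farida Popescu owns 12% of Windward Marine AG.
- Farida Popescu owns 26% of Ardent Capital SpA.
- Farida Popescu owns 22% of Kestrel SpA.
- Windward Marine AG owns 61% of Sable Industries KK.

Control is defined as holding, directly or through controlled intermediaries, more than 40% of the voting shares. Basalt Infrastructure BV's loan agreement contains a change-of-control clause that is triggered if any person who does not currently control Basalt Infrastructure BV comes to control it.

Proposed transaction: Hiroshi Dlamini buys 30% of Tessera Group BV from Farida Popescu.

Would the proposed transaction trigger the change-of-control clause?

No

The purchase adds only to Hiroshi's holdings (Farida's stake shrinks), so Hiroshi is the only person who could newly come to control Basalt.
Hiroshi holds 43% of Basalt, so Hiroshi controls Basalt.
So Hiroshi already controls Basalt before the transaction.
After the purchase, Hiroshi holds 30% of Tessera directly, and Farida's stake falls to 68%.
Hiroshi controlled Basalt already, so this is not a new person acquiring control; every other person's position is unchanged or reduced.
No new person acquires control, so the clause is not triggered.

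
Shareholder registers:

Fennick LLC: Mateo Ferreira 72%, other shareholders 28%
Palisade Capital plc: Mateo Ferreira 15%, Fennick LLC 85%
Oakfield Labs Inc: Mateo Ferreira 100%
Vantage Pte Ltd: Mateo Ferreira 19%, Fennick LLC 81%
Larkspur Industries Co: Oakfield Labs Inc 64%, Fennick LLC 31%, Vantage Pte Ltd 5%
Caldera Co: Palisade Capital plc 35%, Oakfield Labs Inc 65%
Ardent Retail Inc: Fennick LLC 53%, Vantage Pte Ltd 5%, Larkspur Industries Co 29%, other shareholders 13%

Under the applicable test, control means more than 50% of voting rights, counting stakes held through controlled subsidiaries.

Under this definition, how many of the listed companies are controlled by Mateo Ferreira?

Mateo holds 72% of Fennick, so Mateo controls Fennick.
Mateo and Fennick together hold 15% + 85% = 100% of Palisade, so Mateo controls Palisade.
Mateo holds 100% of Oakfield, so Mateo controls Oakfield.
Mateo and Fennick together hold 19% + 81% = 100% of Vantage, so Mateo controls Vantage.
Oakfield and Fennick and Vantage together hold 64% + 31% + 5% = 100% of Larkspur, so Mateo controls Larkspur.
Palisade and Oakfield together hold 35% + 65% = 100% of Caldera, so Mateo controls Caldera.
Fennick and Vantage and Larkspur together hold 53% + 5% + 29% = 87% of Ardent, so Mateo controls Ardent.
Mateo controls 7 companies.

7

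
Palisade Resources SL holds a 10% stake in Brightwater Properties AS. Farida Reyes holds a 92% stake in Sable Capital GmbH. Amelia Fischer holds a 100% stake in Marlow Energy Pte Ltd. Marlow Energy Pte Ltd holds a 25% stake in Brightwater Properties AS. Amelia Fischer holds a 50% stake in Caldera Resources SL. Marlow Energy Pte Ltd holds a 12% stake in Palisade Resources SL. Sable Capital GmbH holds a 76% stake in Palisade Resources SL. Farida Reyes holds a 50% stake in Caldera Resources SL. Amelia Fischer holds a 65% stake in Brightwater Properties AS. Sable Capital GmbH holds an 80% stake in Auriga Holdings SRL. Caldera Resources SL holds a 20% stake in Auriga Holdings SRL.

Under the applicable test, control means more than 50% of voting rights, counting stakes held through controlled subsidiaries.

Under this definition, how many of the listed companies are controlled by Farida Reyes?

3

Farida holds 92% of Sable, so Farida controls Sable.
Sable holds 76% of Palisade, so Farida controls Palisade.
Sable holds 80% of Auriga, so Farida controls Auriga.
No other company's threshold is met.
Farida controls 3 companies.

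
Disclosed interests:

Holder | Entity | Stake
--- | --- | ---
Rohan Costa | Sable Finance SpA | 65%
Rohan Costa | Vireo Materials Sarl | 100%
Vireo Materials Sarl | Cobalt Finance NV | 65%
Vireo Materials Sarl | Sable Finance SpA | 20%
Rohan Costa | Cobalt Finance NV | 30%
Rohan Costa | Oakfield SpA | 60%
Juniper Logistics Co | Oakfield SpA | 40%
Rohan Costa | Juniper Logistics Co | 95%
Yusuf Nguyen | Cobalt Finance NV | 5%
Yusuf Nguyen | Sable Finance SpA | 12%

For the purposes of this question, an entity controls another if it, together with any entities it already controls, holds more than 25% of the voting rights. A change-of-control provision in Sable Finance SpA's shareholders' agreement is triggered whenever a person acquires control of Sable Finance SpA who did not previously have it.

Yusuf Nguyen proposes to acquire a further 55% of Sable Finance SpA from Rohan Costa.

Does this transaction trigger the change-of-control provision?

Yes

The purchase adds only to Yusuf's holdings (Rohan's stake shrinks), so Yusuf is the only person who could newly come to control Sable.
Yusuf's largest direct stake is 12% in Sable, which does not meet the threshold, so Yusuf controls no company.
In Sable, Yusuf's side holds only 12%, not > 25%.
So before the transaction, Yusuf does not control Sable.
After the purchase, Yusuf's direct stake in Sable rises to 12% + 55% = 67%, and Rohan's stake falls to 10%.
Yusuf holds 67% of Sable, so Yusuf controls Sable.
Yusuf did not control Sable before and does after, so the clause is triggered.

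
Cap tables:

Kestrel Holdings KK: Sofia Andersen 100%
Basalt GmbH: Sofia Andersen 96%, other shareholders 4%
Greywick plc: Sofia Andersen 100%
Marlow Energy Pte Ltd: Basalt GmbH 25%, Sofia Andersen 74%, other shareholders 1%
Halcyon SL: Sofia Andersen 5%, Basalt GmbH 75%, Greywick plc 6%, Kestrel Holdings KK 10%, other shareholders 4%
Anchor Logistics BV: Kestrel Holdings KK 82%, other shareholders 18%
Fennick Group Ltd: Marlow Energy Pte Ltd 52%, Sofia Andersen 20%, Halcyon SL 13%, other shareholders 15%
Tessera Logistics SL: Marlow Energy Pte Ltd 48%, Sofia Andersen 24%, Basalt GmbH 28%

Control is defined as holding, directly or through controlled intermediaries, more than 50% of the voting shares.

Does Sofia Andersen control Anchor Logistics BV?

Sofia holds 100% of Kestrel, so Sofia controls Kestrel.
Kestrel holds 82% of Anchor, so Sofia controls Anchor.

Yes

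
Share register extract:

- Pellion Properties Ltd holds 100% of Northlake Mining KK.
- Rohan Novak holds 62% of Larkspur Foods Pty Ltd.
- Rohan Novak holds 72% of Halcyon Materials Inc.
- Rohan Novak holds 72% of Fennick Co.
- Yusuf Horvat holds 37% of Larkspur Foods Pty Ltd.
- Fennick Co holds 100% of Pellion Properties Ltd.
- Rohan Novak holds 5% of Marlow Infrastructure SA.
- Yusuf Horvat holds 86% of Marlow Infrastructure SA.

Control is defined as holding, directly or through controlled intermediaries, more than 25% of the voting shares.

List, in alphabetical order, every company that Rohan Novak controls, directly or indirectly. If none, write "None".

Fennick Co, Halcyon Materials Inc, Larkspur Foods Pty Ltd, Northlake Mining KK, Pellion Properties Ltd

Rohan holds 72% of Fennick, so Rohan controls Fennick.
Rohan holds 62% of Larkspur, so Rohan controls Larkspur.
Fennick holds 100% of Pellion, so Rohan controls Pellion.
Rohan holds 72% of Halcyon, so Rohan controls Halcyon.
Pellion holds 100% of Northlake, so Rohan controls Northlake.
No other company's threshold is met.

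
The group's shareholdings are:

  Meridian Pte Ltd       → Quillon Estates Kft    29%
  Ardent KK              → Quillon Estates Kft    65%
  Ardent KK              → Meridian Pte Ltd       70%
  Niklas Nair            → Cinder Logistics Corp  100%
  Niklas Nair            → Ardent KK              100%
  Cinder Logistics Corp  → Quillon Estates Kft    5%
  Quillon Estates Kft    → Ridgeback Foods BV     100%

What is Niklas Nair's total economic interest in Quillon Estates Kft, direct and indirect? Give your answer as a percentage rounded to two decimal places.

90.30%

Niklas reaches Quillon along 3 paths.
Via Ardent → Meridian: 100% × 70% × 29% = 20.3%.
Via Ardent: 100% × 65% = 65%.
Via Cinder: 100% × 5% = 5%.
Total: 20.3% + 65% + 5% = 90.3%.
Rounded: 90.30%.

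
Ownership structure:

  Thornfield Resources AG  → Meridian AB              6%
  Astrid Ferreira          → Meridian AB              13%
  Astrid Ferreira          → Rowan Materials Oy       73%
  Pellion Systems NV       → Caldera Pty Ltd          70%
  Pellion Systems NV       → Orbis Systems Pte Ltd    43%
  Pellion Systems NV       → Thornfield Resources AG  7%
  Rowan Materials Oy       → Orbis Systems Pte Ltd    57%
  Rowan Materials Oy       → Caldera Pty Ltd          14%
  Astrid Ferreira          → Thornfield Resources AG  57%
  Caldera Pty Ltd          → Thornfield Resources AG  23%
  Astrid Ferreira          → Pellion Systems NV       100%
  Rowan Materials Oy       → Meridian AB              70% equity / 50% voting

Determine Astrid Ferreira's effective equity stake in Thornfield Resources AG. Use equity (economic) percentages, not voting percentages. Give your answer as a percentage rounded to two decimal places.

Astrid reaches Thornfield along 4 paths.
Direct stake: 57% = 57%.
Via Rowan → Caldera: 73% × 14% × 23% = 2.3506%.
Via Pellion → Caldera: 100% × 70% × 23% = 16.1%.
Via Pellion: 100% × 7% = 7%.
Total: 57% + 2.3506% + 16.1% + 7% = 82.4506%.
Rounded: 82.45%.

82.45%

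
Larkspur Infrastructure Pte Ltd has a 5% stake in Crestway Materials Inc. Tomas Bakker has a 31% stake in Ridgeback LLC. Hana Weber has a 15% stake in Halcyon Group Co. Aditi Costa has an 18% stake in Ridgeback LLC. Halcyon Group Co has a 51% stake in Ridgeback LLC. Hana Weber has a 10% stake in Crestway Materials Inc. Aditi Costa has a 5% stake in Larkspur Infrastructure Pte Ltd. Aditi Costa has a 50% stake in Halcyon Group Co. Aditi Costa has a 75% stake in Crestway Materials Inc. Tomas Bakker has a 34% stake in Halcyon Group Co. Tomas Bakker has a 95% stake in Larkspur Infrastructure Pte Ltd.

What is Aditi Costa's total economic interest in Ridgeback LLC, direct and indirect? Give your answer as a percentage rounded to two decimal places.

43.50%

Aditi reaches Ridgeback along 2 paths.
Direct stake: 18% = 18%.
Via Halcyon: 50% × 51% = 25.5%.
Total: 18% + 25.5% = 43.5%.
Rounded: 43.50%.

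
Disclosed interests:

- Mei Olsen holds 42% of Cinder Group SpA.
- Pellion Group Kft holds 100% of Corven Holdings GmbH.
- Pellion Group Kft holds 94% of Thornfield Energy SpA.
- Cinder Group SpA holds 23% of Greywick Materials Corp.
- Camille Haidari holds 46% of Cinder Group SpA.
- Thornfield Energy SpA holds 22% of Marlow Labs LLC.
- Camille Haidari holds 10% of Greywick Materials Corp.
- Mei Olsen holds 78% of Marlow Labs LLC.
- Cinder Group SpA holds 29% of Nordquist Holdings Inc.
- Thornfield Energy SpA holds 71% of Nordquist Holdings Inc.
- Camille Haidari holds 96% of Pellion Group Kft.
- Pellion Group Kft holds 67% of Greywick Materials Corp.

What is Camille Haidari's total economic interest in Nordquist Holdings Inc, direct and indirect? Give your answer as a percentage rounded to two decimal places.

77.41%

Camille reaches Nordquist along 2 paths.
Via Pellion → Thornfield: 96% × 94% × 71% = 64.0704%.
Via Cinder: 46% × 29% = 13.34%.
Total: 64.0704% + 13.34% = 77.4104%.
Rounded: 77.41%.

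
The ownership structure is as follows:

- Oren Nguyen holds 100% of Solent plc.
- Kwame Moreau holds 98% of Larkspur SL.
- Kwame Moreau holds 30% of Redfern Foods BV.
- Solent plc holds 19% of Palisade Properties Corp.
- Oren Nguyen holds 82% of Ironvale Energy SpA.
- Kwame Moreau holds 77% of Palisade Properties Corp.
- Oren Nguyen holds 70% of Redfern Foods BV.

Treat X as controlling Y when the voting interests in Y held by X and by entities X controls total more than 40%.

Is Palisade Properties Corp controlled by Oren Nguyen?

No

Oren holds 100% of Solent, so Oren controls Solent.
Oren holds 70% of Redfern, so Oren controls Redfern.
Oren holds 82% of Ironvale, so Oren controls Ironvale.
In Palisade, Oren's side holds only 19%, not > 40%.
So Oren does not control Palisade.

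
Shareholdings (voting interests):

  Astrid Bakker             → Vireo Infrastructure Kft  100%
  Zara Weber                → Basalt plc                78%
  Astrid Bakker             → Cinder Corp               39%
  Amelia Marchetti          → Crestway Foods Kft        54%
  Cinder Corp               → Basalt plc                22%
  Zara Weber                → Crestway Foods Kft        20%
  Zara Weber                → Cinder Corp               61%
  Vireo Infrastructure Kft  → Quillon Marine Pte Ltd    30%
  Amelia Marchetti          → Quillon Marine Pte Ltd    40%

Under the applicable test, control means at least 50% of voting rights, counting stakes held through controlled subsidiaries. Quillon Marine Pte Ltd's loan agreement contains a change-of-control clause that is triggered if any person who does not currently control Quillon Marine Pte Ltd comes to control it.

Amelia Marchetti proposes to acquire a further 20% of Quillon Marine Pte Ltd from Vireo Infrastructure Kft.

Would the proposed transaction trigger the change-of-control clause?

Yes

The purchase adds only to Amelia's holdings (Vireo's stake shrinks), so Amelia is the only person who could newly come to control Quillon.
Amelia holds 54% of Crestway, so Amelia controls Crestway.
In Quillon, Amelia's side holds only 40%, not ≥ 50%.
So before the transaction, Amelia does not control Quillon.
After the purchase, Amelia's direct stake in Quillon rises to 40% + 20% = 60%, and Vireo's stake falls to 10%.
Amelia holds 60% of Quillon, so Amelia controls Quillon.
Amelia did not control Quillon before and does after, so the clause is triggered.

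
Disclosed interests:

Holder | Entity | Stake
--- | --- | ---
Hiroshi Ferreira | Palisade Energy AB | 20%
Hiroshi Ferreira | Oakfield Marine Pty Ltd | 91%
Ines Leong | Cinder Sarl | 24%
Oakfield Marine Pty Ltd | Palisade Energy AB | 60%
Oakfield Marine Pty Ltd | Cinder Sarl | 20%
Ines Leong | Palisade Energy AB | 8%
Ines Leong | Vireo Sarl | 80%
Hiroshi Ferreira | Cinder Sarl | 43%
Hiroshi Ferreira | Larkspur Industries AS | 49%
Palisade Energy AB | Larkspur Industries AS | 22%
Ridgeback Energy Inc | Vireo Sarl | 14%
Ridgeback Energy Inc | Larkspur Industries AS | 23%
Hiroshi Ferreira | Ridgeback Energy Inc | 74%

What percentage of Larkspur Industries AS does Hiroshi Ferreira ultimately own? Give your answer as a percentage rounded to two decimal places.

82.43%

Hiroshi reaches Larkspur along 4 paths.
Via Palisade: 20% × 22% = 4.4%.
Via Oakfield → Palisade: 91% × 60% × 22% = 12.012%.
Direct stake: 49% = 49%.
Via Ridgeback: 74% × 23% = 17.02%.
Total: 4.4% + 12.012% + 49% + 17.02% = 82.432%.
Rounded: 82.43%.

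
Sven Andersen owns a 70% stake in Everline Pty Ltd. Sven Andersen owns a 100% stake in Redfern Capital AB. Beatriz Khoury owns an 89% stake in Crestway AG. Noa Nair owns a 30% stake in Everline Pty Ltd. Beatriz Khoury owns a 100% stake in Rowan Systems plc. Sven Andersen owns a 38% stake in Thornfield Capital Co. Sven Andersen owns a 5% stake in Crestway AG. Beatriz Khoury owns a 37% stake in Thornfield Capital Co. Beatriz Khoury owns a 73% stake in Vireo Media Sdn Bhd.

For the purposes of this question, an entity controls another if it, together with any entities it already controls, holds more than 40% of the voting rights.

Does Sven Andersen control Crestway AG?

No

Sven holds 100% of Redfern, so Sven controls Redfern.
Sven holds 70% of Everline, so Sven controls Everline.
In Crestway, Sven's side holds only 5%, not > 40%.
So Sven does not control Crestway.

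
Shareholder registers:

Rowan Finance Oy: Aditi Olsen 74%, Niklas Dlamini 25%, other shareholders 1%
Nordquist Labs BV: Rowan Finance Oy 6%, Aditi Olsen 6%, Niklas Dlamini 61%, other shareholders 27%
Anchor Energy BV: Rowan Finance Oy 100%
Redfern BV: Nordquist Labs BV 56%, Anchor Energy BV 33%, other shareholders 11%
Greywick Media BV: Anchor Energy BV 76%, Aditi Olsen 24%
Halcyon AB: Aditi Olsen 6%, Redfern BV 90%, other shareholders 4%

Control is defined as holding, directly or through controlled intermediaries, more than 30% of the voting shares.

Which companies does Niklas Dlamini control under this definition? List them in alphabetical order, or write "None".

Halcyon AB, Nordquist Labs BV, Redfern BV

Niklas holds 61% of Nordquist, so Niklas controls Nordquist.
Nordquist holds 56% of Redfern, so Niklas controls Redfern.
Redfern holds 90% of Halcyon, so Niklas controls Halcyon.
No other company's threshold is met.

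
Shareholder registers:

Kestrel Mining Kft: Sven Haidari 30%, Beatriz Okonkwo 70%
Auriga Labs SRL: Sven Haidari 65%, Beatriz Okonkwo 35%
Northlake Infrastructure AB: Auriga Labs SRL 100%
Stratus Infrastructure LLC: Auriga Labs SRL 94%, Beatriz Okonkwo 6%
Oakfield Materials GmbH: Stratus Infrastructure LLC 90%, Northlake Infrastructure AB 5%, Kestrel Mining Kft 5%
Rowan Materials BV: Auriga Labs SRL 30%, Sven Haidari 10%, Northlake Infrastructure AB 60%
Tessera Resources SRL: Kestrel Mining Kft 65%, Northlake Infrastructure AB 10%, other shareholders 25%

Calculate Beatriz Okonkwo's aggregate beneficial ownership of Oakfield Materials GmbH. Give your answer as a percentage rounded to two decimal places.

Beatriz reaches Oakfield along 4 paths.
Via Auriga → Stratus: 35% × 94% × 90% = 29.61%.
Via Stratus: 6% × 90% = 5.4%.
Via Auriga → Northlake: 35% × 100% × 5% = 1.75%.
Via Kestrel: 70% × 5% = 3.5%.
Total: 29.61% + 5.4% + 1.75% + 3.5% = 40.26%.

40.26%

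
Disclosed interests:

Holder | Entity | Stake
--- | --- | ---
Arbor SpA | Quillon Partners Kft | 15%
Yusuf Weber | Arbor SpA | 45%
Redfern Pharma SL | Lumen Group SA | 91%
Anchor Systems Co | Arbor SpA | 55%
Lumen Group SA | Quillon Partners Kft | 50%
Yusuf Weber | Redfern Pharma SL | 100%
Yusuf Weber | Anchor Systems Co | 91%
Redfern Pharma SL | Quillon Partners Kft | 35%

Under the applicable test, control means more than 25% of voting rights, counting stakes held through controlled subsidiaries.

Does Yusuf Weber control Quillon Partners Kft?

Yusuf holds 91% of Anchor, so Yusuf controls Anchor.
Anchor and Yusuf together hold 55% + 45% = 100% of Arbor, so Yusuf controls Arbor.
Yusuf holds 100% of Redfern, so Yusuf controls Redfern.
Redfern holds 91% of Lumen, so Yusuf controls Lumen.
Lumen and Redfern and Arbor together hold 50% + 35% + 15% = 100% of Quillon, so Yusuf controls Quillon.

Yes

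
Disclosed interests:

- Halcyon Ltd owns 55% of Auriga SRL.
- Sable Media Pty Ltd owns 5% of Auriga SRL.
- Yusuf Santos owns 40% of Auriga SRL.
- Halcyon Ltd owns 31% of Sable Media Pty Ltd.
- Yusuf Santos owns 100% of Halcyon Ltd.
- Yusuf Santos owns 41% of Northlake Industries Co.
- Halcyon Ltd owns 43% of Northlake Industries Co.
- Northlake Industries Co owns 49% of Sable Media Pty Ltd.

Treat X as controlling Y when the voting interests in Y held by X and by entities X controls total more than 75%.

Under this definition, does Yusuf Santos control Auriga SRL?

Yusuf holds 100% of Halcyon, so Yusuf controls Halcyon.
Yusuf and Halcyon together hold 41% + 43% = 84% of Northlake, so Yusuf controls Northlake.
Halcyon and Northlake together hold 31% + 49% = 80% of Sable, so Yusuf controls Sable.
Yusuf and Sable and Halcyon together hold 40% + 5% + 55% = 100% of Auriga, so Yusuf controls Auriga.

Yes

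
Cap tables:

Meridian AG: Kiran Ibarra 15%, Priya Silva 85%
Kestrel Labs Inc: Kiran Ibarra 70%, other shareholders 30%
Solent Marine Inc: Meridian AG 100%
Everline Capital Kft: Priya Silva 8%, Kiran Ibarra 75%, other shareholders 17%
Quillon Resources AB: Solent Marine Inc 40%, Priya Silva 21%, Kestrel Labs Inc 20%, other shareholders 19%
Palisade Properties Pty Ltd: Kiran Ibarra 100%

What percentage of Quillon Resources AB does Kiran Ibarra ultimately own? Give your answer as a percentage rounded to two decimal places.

Kiran reaches Quillon along 2 paths.
Via Meridian → Solent: 15% × 100% × 40% = 6%.
Via Kestrel: 70% × 20% = 14%.
Total: 6% + 14% = 20%.
Rounded: 20.00%.

20.00%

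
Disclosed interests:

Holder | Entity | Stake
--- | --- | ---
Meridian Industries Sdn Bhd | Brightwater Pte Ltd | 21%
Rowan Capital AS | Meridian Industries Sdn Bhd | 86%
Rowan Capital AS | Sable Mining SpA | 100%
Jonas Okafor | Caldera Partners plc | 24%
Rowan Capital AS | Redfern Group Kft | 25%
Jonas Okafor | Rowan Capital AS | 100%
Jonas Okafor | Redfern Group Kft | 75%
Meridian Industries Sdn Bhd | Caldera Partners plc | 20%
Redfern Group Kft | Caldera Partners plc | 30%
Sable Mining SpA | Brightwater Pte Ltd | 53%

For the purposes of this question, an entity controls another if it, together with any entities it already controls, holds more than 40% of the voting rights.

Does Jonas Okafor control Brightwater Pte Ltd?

Jonas holds 100% of Rowan, so Jonas controls Rowan.
Rowan holds 86% of Meridian, so Jonas controls Meridian.
Rowan holds 100% of Sable, so Jonas controls Sable.
Meridian and Sable together hold 21% + 53% = 74% of Brightwater, so Jonas controls Brightwater.

Yes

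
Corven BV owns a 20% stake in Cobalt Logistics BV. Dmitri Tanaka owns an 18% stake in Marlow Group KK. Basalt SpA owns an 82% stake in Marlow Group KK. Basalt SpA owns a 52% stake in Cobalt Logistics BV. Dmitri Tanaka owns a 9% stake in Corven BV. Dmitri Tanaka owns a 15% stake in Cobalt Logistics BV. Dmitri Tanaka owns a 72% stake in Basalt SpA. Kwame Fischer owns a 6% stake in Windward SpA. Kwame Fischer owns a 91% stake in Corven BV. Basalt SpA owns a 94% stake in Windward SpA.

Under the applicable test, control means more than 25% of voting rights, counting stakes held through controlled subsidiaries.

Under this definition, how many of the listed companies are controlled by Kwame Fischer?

Kwame holds 91% of Corven, so Kwame controls Corven.
No other company's threshold is met.
Kwame controls 1 company.

1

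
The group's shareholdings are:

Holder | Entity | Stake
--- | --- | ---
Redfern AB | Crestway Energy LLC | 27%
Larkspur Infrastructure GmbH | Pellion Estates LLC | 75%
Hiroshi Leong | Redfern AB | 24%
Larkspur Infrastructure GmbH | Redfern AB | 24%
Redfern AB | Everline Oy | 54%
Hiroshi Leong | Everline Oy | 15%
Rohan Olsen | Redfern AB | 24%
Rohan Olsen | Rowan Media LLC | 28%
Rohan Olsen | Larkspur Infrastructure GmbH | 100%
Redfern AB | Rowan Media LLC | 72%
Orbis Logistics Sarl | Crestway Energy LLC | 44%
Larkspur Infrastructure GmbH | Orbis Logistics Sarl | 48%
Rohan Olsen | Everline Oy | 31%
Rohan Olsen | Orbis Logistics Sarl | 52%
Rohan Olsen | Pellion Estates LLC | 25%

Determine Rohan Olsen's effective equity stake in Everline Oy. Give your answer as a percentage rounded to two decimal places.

56.92%

Rohan reaches Everline along 3 paths.
Via Redfern: 24% × 54% = 12.96%.
Via Larkspur → Redfern: 100% × 24% × 54% = 12.96%.
Direct stake: 31% = 31%.
Total: 12.96% + 12.96% + 31% = 56.92%.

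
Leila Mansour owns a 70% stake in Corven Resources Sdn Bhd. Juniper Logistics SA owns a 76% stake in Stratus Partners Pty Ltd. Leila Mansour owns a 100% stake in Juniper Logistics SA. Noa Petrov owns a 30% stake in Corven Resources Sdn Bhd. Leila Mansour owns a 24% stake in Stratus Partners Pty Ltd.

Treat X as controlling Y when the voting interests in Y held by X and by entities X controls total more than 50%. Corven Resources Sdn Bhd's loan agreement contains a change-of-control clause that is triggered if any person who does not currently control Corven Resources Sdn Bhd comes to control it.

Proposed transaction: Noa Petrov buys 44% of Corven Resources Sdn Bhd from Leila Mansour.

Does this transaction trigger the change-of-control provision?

Yes

The purchase adds only to Noa's holdings (Leila's stake shrinks), so Noa is the only person who could newly come to control Corven.
Noa's largest direct stake is 30% in Corven, which does not meet the threshold, so Noa controls no company.
In Corven, Noa's side holds only 30%, not > 50%.
So before the transaction, Noa does not control Corven.
After the purchase, Noa's direct stake in Corven rises to 30% + 44% = 74%, and Leila's stake falls to 26%.
Noa holds 74% of Corven, so Noa controls Corven.
Noa did not control Corven before and does after, so the clause is triggered.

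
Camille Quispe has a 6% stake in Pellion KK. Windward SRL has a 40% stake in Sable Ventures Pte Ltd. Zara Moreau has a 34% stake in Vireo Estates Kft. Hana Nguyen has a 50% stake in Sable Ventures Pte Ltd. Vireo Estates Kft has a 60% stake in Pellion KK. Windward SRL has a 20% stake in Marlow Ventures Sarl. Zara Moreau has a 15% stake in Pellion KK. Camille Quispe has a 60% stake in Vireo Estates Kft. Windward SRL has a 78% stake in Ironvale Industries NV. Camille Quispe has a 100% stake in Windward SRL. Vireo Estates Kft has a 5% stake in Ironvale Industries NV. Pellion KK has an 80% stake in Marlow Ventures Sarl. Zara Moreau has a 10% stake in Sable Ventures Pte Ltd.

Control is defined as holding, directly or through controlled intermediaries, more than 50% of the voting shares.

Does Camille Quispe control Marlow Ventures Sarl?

Yes

Camille holds 100% of Windward, so Camille controls Windward.
Camille holds 60% of Vireo, so Camille controls Vireo.
Vireo and Camille together hold 60% + 6% = 66% of Pellion, so Camille controls Pellion.
Pellion and Windward together hold 80% + 20% = 100% of Marlow, so Camille controls Marlow.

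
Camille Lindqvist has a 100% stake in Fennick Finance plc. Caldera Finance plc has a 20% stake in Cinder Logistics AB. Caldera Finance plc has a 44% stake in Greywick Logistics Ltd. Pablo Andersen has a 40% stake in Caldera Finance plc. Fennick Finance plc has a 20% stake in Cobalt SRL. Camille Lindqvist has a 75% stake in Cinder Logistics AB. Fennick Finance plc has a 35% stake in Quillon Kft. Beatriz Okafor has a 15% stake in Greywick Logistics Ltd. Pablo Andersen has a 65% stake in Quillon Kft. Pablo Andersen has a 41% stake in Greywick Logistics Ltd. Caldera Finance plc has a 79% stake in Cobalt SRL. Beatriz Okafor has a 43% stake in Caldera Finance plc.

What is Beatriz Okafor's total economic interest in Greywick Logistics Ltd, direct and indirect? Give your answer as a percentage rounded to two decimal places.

Beatriz reaches Greywick along 2 paths.
Direct stake: 15% = 15%.
Via Caldera: 43% × 44% = 18.92%.
Total: 15% + 18.92% = 33.92%.

33.92%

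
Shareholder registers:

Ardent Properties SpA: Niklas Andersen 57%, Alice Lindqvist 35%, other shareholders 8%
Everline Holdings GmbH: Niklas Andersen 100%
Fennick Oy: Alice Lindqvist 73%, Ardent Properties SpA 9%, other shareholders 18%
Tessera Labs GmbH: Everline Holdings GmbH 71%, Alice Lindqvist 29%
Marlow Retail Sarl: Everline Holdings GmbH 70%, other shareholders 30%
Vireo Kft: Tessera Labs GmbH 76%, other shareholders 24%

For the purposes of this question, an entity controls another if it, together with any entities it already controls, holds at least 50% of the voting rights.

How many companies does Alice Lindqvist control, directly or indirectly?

Alice holds 73% of Fennick, so Alice controls Fennick.
No other company's threshold is met.
Alice controls 1 company.

1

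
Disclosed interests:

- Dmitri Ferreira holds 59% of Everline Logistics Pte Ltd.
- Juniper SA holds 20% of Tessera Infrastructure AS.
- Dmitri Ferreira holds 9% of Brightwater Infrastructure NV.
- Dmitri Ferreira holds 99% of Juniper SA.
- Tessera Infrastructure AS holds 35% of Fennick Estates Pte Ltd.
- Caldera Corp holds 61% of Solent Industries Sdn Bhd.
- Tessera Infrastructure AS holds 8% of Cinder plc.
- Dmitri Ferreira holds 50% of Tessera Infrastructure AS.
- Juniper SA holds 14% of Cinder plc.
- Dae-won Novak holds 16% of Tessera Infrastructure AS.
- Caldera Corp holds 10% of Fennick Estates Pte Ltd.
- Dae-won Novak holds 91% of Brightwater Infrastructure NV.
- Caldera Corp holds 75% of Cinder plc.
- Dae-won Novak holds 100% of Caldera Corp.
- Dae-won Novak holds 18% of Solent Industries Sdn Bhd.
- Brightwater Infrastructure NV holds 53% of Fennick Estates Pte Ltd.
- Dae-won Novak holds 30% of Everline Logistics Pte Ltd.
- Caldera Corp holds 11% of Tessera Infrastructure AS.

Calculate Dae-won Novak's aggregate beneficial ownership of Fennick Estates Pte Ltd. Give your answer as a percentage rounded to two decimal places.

Dae-won reaches Fennick along 4 paths.
Via Brightwater: 91% × 53% = 48.23%.
Via Caldera: 100% × 10% = 10%.
Via Tessera: 16% × 35% = 5.6%.
Via Caldera → Tessera: 100% × 11% × 35% = 3.85%.
Total: 48.23% + 10% + 5.6% + 3.85% = 67.68%.

67.68%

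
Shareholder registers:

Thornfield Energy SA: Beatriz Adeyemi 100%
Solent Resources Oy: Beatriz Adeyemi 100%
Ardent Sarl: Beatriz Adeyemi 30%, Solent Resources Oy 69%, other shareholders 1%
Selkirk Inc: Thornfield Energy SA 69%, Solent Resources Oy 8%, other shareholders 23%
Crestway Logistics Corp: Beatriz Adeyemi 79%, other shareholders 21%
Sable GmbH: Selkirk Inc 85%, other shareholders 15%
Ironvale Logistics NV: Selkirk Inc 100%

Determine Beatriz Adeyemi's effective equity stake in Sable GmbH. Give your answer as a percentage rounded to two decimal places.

Beatriz reaches Sable along 2 paths.
Via Thornfield → Selkirk: 100% × 69% × 85% = 58.65%.
Via Solent → Selkirk: 100% × 8% × 85% = 6.8%.
Total: 58.65% + 6.8% = 65.45%.

65.45%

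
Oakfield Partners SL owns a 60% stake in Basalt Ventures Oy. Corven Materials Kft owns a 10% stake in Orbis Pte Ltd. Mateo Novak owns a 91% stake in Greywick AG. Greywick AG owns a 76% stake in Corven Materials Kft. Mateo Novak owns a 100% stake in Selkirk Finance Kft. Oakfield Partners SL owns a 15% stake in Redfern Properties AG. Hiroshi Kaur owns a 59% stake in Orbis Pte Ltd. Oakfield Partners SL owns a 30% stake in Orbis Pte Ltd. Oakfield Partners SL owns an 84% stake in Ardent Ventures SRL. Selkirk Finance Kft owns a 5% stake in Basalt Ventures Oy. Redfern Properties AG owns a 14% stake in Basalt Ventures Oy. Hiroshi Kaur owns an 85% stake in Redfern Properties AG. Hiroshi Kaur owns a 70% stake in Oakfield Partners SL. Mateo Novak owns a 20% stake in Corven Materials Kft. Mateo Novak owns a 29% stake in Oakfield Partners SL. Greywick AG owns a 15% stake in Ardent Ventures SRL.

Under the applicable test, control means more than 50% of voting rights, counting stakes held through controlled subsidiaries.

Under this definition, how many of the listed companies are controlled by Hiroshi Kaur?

5

Hiroshi holds 70% of Oakfield, so Hiroshi controls Oakfield.
Hiroshi and Oakfield together hold 85% + 15% = 100% of Redfern, so Hiroshi controls Redfern.
Hiroshi and Oakfield together hold 59% + 30% = 89% of Orbis, so Hiroshi controls Orbis.
Oakfield holds 84% of Ardent, so Hiroshi controls Ardent.
Redfern and Oakfield together hold 14% + 60% = 74% of Basalt, so Hiroshi controls Basalt.
No other company's threshold is met.
Hiroshi controls 5 companies.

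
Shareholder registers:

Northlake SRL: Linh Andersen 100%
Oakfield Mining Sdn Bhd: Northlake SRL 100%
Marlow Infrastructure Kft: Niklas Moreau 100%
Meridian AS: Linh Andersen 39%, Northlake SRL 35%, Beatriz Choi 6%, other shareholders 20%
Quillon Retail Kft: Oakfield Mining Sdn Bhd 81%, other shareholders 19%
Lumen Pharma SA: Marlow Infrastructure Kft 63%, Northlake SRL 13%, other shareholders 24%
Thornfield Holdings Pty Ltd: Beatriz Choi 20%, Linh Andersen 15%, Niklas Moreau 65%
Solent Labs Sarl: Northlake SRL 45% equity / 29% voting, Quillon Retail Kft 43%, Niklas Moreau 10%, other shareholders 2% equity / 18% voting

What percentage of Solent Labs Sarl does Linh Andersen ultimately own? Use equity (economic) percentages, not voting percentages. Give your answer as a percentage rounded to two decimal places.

Linh reaches Solent along 2 paths.
Via Northlake: 100% × 45% = 45%.
Via Northlake → Oakfield → Quillon: 100% × 100% × 81% × 43% = 34.83%.
Total: 45% + 34.83% = 79.83%.

79.83%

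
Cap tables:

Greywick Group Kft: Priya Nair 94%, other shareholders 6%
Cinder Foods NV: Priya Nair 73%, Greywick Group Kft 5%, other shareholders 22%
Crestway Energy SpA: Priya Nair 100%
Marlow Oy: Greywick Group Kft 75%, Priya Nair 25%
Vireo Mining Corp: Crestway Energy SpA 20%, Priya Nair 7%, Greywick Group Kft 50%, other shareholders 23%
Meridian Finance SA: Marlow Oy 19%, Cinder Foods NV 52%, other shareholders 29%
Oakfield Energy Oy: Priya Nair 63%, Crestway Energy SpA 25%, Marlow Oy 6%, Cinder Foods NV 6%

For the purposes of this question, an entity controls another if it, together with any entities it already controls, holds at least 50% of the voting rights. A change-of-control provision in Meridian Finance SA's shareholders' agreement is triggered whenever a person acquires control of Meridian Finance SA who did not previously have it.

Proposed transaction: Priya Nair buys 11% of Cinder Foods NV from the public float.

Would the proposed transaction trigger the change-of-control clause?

No

The purchase changes only Priya's holdings, so Priya is the only person who could newly come to control Meridian.
Priya holds 94% of Greywick, so Priya controls Greywick.
Priya and Greywick together hold 73% + 5% = 78% of Cinder, so Priya controls Cinder.
Greywick and Priya together hold 75% + 25% = 100% of Marlow, so Priya controls Marlow.
Marlow and Cinder together hold 19% + 52% = 71% of Meridian, so Priya controls Meridian.
So Priya already controls Meridian before the transaction.
After the purchase, Priya's direct stake in Cinder rises to 73% + 11% = 84%.
Priya controlled Meridian already, so this is not a new person acquiring control; every other person's position is unchanged or reduced.
No new person acquires control, so the clause is not triggered.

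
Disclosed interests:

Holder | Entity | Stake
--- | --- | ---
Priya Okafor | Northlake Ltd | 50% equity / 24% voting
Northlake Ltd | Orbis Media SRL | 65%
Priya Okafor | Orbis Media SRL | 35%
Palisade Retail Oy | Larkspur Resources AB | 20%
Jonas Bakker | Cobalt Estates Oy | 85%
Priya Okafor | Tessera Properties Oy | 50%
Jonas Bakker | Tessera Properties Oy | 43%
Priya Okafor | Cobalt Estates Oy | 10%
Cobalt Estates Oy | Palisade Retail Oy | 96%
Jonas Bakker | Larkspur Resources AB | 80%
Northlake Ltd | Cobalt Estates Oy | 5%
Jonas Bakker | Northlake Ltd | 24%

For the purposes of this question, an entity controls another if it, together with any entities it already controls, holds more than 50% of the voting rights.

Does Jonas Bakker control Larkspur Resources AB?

Jonas holds 85% of Cobalt, so Jonas controls Cobalt.
Cobalt holds 96% of Palisade, so Jonas controls Palisade.
Palisade and Jonas together hold 20% + 80% = 100% of Larkspur, so Jonas controls Larkspur.

Yes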